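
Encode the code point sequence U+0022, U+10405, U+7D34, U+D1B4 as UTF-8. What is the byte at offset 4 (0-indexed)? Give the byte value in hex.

U+0022 → 1-byte form 22 at offsets 0–0.
U+10405 → 4-byte form F0 90 90 85 at offsets 1–4.
Offset 4 falls in char 2's range; it's byte 4 of F0 90 90 85 = 0x85.

0x85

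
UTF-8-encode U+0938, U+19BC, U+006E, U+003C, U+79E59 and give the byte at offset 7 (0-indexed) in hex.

U+0938 → 3-byte form E0 A4 B8 at offsets 0–2.
U+19BC → 3-byte form E1 A6 BC at offsets 3–5.
U+006E → 1-byte form 6E at offsets 6–6.
U+003C → 1-byte form 3C at offsets 7–7.
Offset 7 falls in char 4's range; it's byte 1 of 3C = 0x3C.

0x3C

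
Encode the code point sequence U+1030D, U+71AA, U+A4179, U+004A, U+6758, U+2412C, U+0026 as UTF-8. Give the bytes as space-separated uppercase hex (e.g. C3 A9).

F0 90 8C 8D E7 86 AA F2 A4 85 B9 4A E6 9D 98 F0 A4 84 AC 26

U+1030D: 4-byte form → F0 90 8C 8D.
U+71AA: 3-byte form → E7 86 AA.
U+A4179: 4-byte form → F2 A4 85 B9.
U+004A: 1-byte form → 4A.
U+6758: 3-byte form → E6 9D 98.
U+2412C: 4-byte form → F0 A4 84 AC.
U+0026: 1-byte form → 26.
Concatenated (20 bytes): F0 90 8C 8D E7 86 AA F2 A4 85 B9 4A E6 9D 98 F0 A4 84 AC 26.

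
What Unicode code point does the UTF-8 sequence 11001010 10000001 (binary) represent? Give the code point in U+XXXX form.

U+0281

Leading byte 0xCA = 11001010 matches 110xxxxx → 2-byte sequence.
Byte 1: 0xCA = 11001010, payload 01010 (5 bits).
Byte 2: 0x81 = 10000001 (10xxxxxx ✓), payload 000001.
Concatenate: 01010000001 = 0x281 (11 bits → U+0281).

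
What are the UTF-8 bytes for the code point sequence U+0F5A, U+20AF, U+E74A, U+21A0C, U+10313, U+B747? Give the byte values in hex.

U+0F5A: 3-byte form → E0 BD 9A.
U+20AF: 3-byte form → E2 82 AF.
U+E74A: 3-byte form → EE 9D 8A.
U+21A0C: 4-byte form → F0 A1 A8 8C.
U+10313: 4-byte form → F0 90 8C 93.
U+B747: 3-byte form → EB 9D 87.
Concatenated (20 bytes): E0 BD 9A E2 82 AF EE 9D 8A F0 A1 A8 8C F0 90 8C 93 EB 9D 87.

E0 BD 9A E2 82 AF EE 9D 8A F0 A1 A8 8C F0 90 8C 93 EB 9D 87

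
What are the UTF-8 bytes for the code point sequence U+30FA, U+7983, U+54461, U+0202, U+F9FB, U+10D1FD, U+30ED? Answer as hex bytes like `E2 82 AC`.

U+30FA: 3-byte form → E3 83 BA.
U+7983: 3-byte form → E7 A6 83.
U+54461: 4-byte form → F1 94 91 A1.
U+0202: 2-byte form → C8 82.
U+F9FB: 3-byte form → EF A7 BB.
U+10D1FD: 4-byte form → F4 8D 87 BD.
U+30ED: 3-byte form → E3 83 AD.
Concatenated (22 bytes): E3 83 BA E7 A6 83 F1 94 91 A1 C8 82 EF A7 BB F4 8D 87 BD E3 83 AD.

E3 83 BA E7 A6 83 F1 94 91 A1 C8 82 EF A7 BB F4 8D 87 BD E3 83 AD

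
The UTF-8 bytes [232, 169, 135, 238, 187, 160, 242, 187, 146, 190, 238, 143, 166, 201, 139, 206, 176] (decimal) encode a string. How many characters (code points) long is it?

6

Byte at offset 0: 0xE8 = 11101000 → 3-byte char (#1). Advance 3.
Byte at offset 3: 0xEE = 11101110 → 3-byte char (#2). Advance 3.
Byte at offset 6: 0xF2 = 11110010 → 4-byte char (#3). Advance 4.
Byte at offset 10: 0xEE = 11101110 → 3-byte char (#4). Advance 3.
Byte at offset 13: 0xC9 = 11001001 → 2-byte char (#5). Advance 2.
Byte at offset 15: 0xCE = 11001110 → 2-byte char (#6). Advance 2.
Reached end at offset 17 after 6 code points.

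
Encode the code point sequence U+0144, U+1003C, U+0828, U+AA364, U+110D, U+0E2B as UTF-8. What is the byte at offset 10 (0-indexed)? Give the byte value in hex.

U+0144 → 2-byte form C5 84 at offsets 0–1.
U+1003C → 4-byte form F0 90 80 BC at offsets 2–5.
U+0828 → 3-byte form E0 A0 A8 at offsets 6–8.
U+AA364 → 4-byte form F2 AA 8D A4 at offsets 9–12.
Offset 10 falls in char 4's range; it's byte 2 of F2 AA 8D A4 = 0xAA.

0xAA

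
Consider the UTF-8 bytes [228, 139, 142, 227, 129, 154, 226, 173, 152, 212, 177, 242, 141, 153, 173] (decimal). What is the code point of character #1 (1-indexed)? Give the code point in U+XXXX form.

Offset 0: leading byte 0xE4 = 11100100 → 3-byte char #1 = E4 8B 8E.
Leading byte 0xE4 = 11100100 matches 1110xxxx → 3-byte sequence.
Byte 1: 0xE4 = 11100100, payload 0100 (4 bits).
Byte 2: 0x8B = 10001011 (10xxxxxx ✓), payload 001011.
Byte 3: 0x8E = 10001110 (10xxxxxx ✓), payload 001110.
Concatenate: 0100001011001110 = 0x42CE (16 bits → U+42CE).

U+42CE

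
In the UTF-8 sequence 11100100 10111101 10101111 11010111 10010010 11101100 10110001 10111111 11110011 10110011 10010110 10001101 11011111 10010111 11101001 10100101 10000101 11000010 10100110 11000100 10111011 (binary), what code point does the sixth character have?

Offset 0: leading byte 0xE4 = 11100100 → 3-byte char #1 = E4 BD AF.
Offset 3: leading byte 0xD7 = 11010111 → 2-byte char #2 = D7 92.
Offset 5: leading byte 0xEC = 11101100 → 3-byte char #3 = EC B1 BF.
Offset 8: leading byte 0xF3 = 11110011 → 4-byte char #4 = F3 B3 96 8D.
Offset 12: leading byte 0xDF = 11011111 → 2-byte char #5 = DF 97.
Offset 14: leading byte 0xE9 = 11101001 → 3-byte char #6 = E9 A5 85.
Leading byte 0xE9 = 11101001 matches 1110xxxx → 3-byte sequence.
Byte 1: 0xE9 = 11101001, payload 1001 (4 bits).
Byte 2: 0xA5 = 10100101 (10xxxxxx ✓), payload 100101.
Byte 3: 0x85 = 10000101 (10xxxxxx ✓), payload 000101.
Concatenate: 1001100101000101 = 0x9945 (16 bits → U+9945).

U+9945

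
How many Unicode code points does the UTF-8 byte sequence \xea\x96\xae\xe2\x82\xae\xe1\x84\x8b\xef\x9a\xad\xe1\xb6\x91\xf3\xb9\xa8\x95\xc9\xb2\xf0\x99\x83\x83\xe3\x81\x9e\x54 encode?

10

Byte at offset 0: 0xEA = 11101010 → 3-byte char (#1). Advance 3.
Byte at offset 3: 0xE2 = 11100010 → 3-byte char (#2). Advance 3.
Byte at offset 6: 0xE1 = 11100001 → 3-byte char (#3). Advance 3.
Byte at offset 9: 0xEF = 11101111 → 3-byte char (#4). Advance 3.
Byte at offset 12: 0xE1 = 11100001 → 3-byte char (#5). Advance 3.
Byte at offset 15: 0xF3 = 11110011 → 4-byte char (#6). Advance 4.
Byte at offset 19: 0xC9 = 11001001 → 2-byte char (#7). Advance 2.
Byte at offset 21: 0xF0 = 11110000 → 4-byte char (#8). Advance 4.
Byte at offset 25: 0xE3 = 11100011 → 3-byte char (#9). Advance 3.
Byte at offset 28: 0x54 = 01010100 → 1-byte char (#10). Advance 1.
Reached end at offset 29 after 10 code points.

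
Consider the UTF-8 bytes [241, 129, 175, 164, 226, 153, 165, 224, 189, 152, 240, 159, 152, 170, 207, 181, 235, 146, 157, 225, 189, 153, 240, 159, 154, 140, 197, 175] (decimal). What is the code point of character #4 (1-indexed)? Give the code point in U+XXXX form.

Offset 0: leading byte 0xF1 = 11110001 → 4-byte char #1 = F1 81 AF A4.
Offset 4: leading byte 0xE2 = 11100010 → 3-byte char #2 = E2 99 A5.
Offset 7: leading byte 0xE0 = 11100000 → 3-byte char #3 = E0 BD 98.
Offset 10: leading byte 0xF0 = 11110000 → 4-byte char #4 = F0 9F 98 AA.
Leading byte 0xF0 = 11110000 matches 11110xxx → 4-byte sequence.
Byte 1: 0xF0 = 11110000, payload 000 (3 bits).
Byte 2: 0x9F = 10011111 (10xxxxxx ✓), payload 011111.
Byte 3: 0x98 = 10011000 (10xxxxxx ✓), payload 011000.
Byte 4: 0xAA = 10101010 (10xxxxxx ✓), payload 101010.
Concatenate: 000011111011000101010 = 0x1F62A (21 bits → U+1F62A).

U+1F62A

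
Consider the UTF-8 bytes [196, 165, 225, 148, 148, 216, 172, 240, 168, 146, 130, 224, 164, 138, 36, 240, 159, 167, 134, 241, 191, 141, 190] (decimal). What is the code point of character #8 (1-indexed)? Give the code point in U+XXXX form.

Offset 0: leading byte 0xC4 = 11000100 → 2-byte char #1 = C4 A5.
Offset 2: leading byte 0xE1 = 11100001 → 3-byte char #2 = E1 94 94.
Offset 5: leading byte 0xD8 = 11011000 → 2-byte char #3 = D8 AC.
Offset 7: leading byte 0xF0 = 11110000 → 4-byte char #4 = F0 A8 92 82.
Offset 11: leading byte 0xE0 = 11100000 → 3-byte char #5 = E0 A4 8A.
Offset 14: leading byte 0x24 = 00100100 → 1-byte char #6 = 24.
Offset 15: leading byte 0xF0 = 11110000 → 4-byte char #7 = F0 9F A7 86.
Offset 19: leading byte 0xF1 = 11110001 → 4-byte char #8 = F1 BF 8D BE.
Leading byte 0xF1 = 11110001 matches 11110xxx → 4-byte sequence.
Byte 1: 0xF1 = 11110001, payload 001 (3 bits).
Byte 2: 0xBF = 10111111 (10xxxxxx ✓), payload 111111.
Byte 3: 0x8D = 10001101 (10xxxxxx ✓), payload 001101.
Byte 4: 0xBE = 10111110 (10xxxxxx ✓), payload 111110.
Concatenate: 001111111001101111110 = 0x7F37E (21 bits → U+7F37E).

U+7F37E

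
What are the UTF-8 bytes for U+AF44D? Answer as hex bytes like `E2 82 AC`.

U+AF44D = 0xAF44D = 717901 decimal. In range U+10000–U+10FFFF → 4-byte form: 11110xxx 10xxxxxx 10xxxxxx 10xxxxxx.
Binary (21 bits): 010101111010001001101.
Split 3+6+6+6: 010 | 101111 | 010001 | 001101.
Byte 1: 11110010 = 0xF2.
Byte 2: 10101111 = 0xAF.
Byte 3: 10010001 = 0x91.
Byte 4: 10001101 = 0x8D.

F2 AF 91 8D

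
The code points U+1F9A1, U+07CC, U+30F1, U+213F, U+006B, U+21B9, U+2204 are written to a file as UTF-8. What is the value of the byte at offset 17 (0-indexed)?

U+1F9A1 → 4-byte form F0 9F A6 A1 at offsets 0–3.
U+07CC → 2-byte form DF 8C at offsets 4–5.
U+30F1 → 3-byte form E3 83 B1 at offsets 6–8.
U+213F → 3-byte form E2 84 BF at offsets 9–11.
U+006B → 1-byte form 6B at offsets 12–12.
U+21B9 → 3-byte form E2 86 B9 at offsets 13–15.
U+2204 → 3-byte form E2 88 84 at offsets 16–18.
Offset 17 falls in char 7's range; it's byte 2 of E2 88 84 = 0x88.

0x88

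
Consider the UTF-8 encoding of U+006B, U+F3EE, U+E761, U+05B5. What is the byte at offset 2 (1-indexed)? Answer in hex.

1-indexed offset 2 is 0-indexed offset 1.
U+006B → 1-byte form 6B at offsets 0–0.
U+F3EE → 3-byte form EF 8F AE at offsets 1–3.
Offset 1 falls in char 2's range; it's byte 1 of EF 8F AE = 0xEF.

0xEF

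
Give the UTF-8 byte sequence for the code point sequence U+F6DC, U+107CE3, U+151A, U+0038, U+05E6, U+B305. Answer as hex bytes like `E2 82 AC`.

U+F6DC: 3-byte form → EF 9B 9C.
U+107CE3: 4-byte form → F4 87 B3 A3.
U+151A: 3-byte form → E1 94 9A.
U+0038: 1-byte form → 38.
U+05E6: 2-byte form → D7 A6.
U+B305: 3-byte form → EB 8C 85.
Concatenated (16 bytes): EF 9B 9C F4 87 B3 A3 E1 94 9A 38 D7 A6 EB 8C 85.

EF 9B 9C F4 87 B3 A3 E1 94 9A 38 D7 A6 EB 8C 85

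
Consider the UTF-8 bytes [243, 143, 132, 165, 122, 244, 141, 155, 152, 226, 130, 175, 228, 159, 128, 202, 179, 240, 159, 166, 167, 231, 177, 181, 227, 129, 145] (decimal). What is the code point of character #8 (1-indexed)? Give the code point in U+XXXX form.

Offset 0: leading byte 0xF3 = 11110011 → 4-byte char #1 = F3 8F 84 A5.
Offset 4: leading byte 0x7A = 01111010 → 1-byte char #2 = 7A.
Offset 5: leading byte 0xF4 = 11110100 → 4-byte char #3 = F4 8D 9B 98.
Offset 9: leading byte 0xE2 = 11100010 → 3-byte char #4 = E2 82 AF.
Offset 12: leading byte 0xE4 = 11100100 → 3-byte char #5 = E4 9F 80.
Offset 15: leading byte 0xCA = 11001010 → 2-byte char #6 = CA B3.
Offset 17: leading byte 0xF0 = 11110000 → 4-byte char #7 = F0 9F A6 A7.
Offset 21: leading byte 0xE7 = 11100111 → 3-byte char #8 = E7 B1 B5.
Leading byte 0xE7 = 11100111 matches 1110xxxx → 3-byte sequence.
Byte 1: 0xE7 = 11100111, payload 0111 (4 bits).
Byte 2: 0xB1 = 10110001 (10xxxxxx ✓), payload 110001.
Byte 3: 0xB5 = 10110101 (10xxxxxx ✓), payload 110101.
Concatenate: 0111110001110101 = 0x7C75 (16 bits → U+7C75).

U+7C75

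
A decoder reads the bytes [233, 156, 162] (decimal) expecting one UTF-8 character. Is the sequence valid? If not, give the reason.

valid

Leading byte 0xE9 = 11101001 → 3-byte form.
Continuation bytes 0x9C=10011100, 0xA2=10100010 all match 10xxxxxx.
Decoded value 0x9722 is ≥ 0x800 (shortest form) and not a surrogate.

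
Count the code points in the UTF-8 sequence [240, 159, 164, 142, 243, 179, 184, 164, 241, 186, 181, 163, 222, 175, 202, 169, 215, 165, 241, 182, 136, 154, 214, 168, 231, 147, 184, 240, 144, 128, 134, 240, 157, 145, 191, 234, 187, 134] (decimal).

Byte at offset 0: 0xF0 = 11110000 → 4-byte char (#1). Advance 4.
Byte at offset 4: 0xF3 = 11110011 → 4-byte char (#2). Advance 4.
Byte at offset 8: 0xF1 = 11110001 → 4-byte char (#3). Advance 4.
Byte at offset 12: 0xDE = 11011110 → 2-byte char (#4). Advance 2.
Byte at offset 14: 0xCA = 11001010 → 2-byte char (#5). Advance 2.
Byte at offset 16: 0xD7 = 11010111 → 2-byte char (#6). Advance 2.
Byte at offset 18: 0xF1 = 11110001 → 4-byte char (#7). Advance 4.
Byte at offset 22: 0xD6 = 11010110 → 2-byte char (#8). Advance 2.
Byte at offset 24: 0xE7 = 11100111 → 3-byte char (#9). Advance 3.
Byte at offset 27: 0xF0 = 11110000 → 4-byte char (#10). Advance 4.
Byte at offset 31: 0xF0 = 11110000 → 4-byte char (#11). Advance 4.
Byte at offset 35: 0xEA = 11101010 → 3-byte char (#12). Advance 3.
Reached end at offset 38 after 12 code points.

12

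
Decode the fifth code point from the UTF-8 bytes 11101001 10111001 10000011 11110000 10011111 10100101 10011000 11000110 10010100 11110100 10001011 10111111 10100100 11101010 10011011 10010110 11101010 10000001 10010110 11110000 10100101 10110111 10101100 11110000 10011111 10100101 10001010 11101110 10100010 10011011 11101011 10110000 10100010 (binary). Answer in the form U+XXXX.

Offset 0: leading byte 0xE9 = 11101001 → 3-byte char #1 = E9 B9 83.
Offset 3: leading byte 0xF0 = 11110000 → 4-byte char #2 = F0 9F A5 98.
Offset 7: leading byte 0xC6 = 11000110 → 2-byte char #3 = C6 94.
Offset 9: leading byte 0xF4 = 11110100 → 4-byte char #4 = F4 8B BF A4.
Offset 13: leading byte 0xEA = 11101010 → 3-byte char #5 = EA 9B 96.
Leading byte 0xEA = 11101010 matches 1110xxxx → 3-byte sequence.
Byte 1: 0xEA = 11101010, payload 1010 (4 bits).
Byte 2: 0x9B = 10011011 (10xxxxxx ✓), payload 011011.
Byte 3: 0x96 = 10010110 (10xxxxxx ✓), payload 010110.
Concatenate: 1010011011010110 = 0xA6D6 (16 bits → U+A6D6).

U+A6D6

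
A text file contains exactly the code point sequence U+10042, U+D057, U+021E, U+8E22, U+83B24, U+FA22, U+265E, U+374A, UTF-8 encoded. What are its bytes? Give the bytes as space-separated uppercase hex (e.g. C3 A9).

U+10042: 4-byte form → F0 90 81 82.
U+D057: 3-byte form → ED 81 97.
U+021E: 2-byte form → C8 9E.
U+8E22: 3-byte form → E8 B8 A2.
U+83B24: 4-byte form → F2 83 AC A4.
U+FA22: 3-byte form → EF A8 A2.
U+265E: 3-byte form → E2 99 9E.
U+374A: 3-byte form → E3 9D 8A.
Concatenated (25 bytes): F0 90 81 82 ED 81 97 C8 9E E8 B8 A2 F2 83 AC A4 EF A8 A2 E2 99 9E E3 9D 8A.

F0 90 81 82 ED 81 97 C8 9E E8 B8 A2 F2 83 AC A4 EF A8 A2 E2 99 9E E3 9D 8A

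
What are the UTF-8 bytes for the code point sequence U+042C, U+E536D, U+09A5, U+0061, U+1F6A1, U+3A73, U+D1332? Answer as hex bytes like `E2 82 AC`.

D0 AC F3 A5 8D AD E0 A6 A5 61 F0 9F 9A A1 E3 A9 B3 F3 91 8C B2

U+042C: 2-byte form → D0 AC.
U+E536D: 4-byte form → F3 A5 8D AD.
U+09A5: 3-byte form → E0 A6 A5.
U+0061: 1-byte form → 61.
U+1F6A1: 4-byte form → F0 9F 9A A1.
U+3A73: 3-byte form → E3 A9 B3.
U+D1332: 4-byte form → F3 91 8C B2.
Concatenated (21 bytes): D0 AC F3 A5 8D AD E0 A6 A5 61 F0 9F 9A A1 E3 A9 B3 F3 91 8C B2.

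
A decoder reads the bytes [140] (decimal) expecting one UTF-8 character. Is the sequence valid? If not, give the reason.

invalid (continuation byte with no leading byte)

Byte 0x8C = 10001100 has the form 10xxxxxx — a continuation byte — but there is no preceding leading byte.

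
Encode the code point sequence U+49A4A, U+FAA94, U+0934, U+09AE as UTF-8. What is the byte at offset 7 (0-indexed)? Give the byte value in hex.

U+49A4A → 4-byte form F1 89 A9 8A at offsets 0–3.
U+FAA94 → 4-byte form F3 BA AA 94 at offsets 4–7.
Offset 7 falls in char 2's range; it's byte 4 of F3 BA AA 94 = 0x94.

0x94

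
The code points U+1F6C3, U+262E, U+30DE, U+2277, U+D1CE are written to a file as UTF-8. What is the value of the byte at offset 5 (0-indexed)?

0x98

U+1F6C3 → 4-byte form F0 9F 9B 83 at offsets 0–3.
U+262E → 3-byte form E2 98 AE at offsets 4–6.
Offset 5 falls in char 2's range; it's byte 2 of E2 98 AE = 0x98.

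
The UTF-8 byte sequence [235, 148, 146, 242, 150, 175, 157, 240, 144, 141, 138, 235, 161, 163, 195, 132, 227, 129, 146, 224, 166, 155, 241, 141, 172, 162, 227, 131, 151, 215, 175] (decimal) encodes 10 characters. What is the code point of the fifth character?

Offset 0: leading byte 0xEB = 11101011 → 3-byte char #1 = EB 94 92.
Offset 3: leading byte 0xF2 = 11110010 → 4-byte char #2 = F2 96 AF 9D.
Offset 7: leading byte 0xF0 = 11110000 → 4-byte char #3 = F0 90 8D 8A.
Offset 11: leading byte 0xEB = 11101011 → 3-byte char #4 = EB A1 A3.
Offset 14: leading byte 0xC3 = 11000011 → 2-byte char #5 = C3 84.
Leading byte 0xC3 = 11000011 matches 110xxxxx → 2-byte sequence.
Byte 1: 0xC3 = 11000011, payload 00011 (5 bits).
Byte 2: 0x84 = 10000100 (10xxxxxx ✓), payload 000100.
Concatenate: 00011000100 = 0xC4 (11 bits → U+00C4).

U+00C4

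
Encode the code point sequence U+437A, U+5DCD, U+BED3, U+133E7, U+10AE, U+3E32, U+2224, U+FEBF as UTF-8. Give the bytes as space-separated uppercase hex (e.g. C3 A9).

E4 8D BA E5 B7 8D EB BB 93 F0 93 8F A7 E1 82 AE E3 B8 B2 E2 88 A4 EF BA BF

U+437A: 3-byte form → E4 8D BA.
U+5DCD: 3-byte form → E5 B7 8D.
U+BED3: 3-byte form → EB BB 93.
U+133E7: 4-byte form → F0 93 8F A7.
U+10AE: 3-byte form → E1 82 AE.
U+3E32: 3-byte form → E3 B8 B2.
U+2224: 3-byte form → E2 88 A4.
U+FEBF: 3-byte form → EF BA BF.
Concatenated (25 bytes): E4 8D BA E5 B7 8D EB BB 93 F0 93 8F A7 E1 82 AE E3 B8 B2 E2 88 A4 EF BA BF.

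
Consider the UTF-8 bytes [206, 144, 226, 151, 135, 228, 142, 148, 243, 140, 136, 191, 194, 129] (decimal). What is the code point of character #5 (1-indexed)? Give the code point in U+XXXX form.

Offset 0: leading byte 0xCE = 11001110 → 2-byte char #1 = CE 90.
Offset 2: leading byte 0xE2 = 11100010 → 3-byte char #2 = E2 97 87.
Offset 5: leading byte 0xE4 = 11100100 → 3-byte char #3 = E4 8E 94.
Offset 8: leading byte 0xF3 = 11110011 → 4-byte char #4 = F3 8C 88 BF.
Offset 12: leading byte 0xC2 = 11000010 → 2-byte char #5 = C2 81.
Leading byte 0xC2 = 11000010 matches 110xxxxx → 2-byte sequence.
Byte 1: 0xC2 = 11000010, payload 00010 (5 bits).
Byte 2: 0x81 = 10000001 (10xxxxxx ✓), payload 000001.
Concatenate: 00010000001 = 0x81 (11 bits → U+0081).

U+0081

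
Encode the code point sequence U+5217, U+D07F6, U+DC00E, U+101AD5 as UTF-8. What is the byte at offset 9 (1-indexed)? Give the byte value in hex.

1-indexed offset 9 is 0-indexed offset 8.
U+5217 → 3-byte form E5 88 97 at offsets 0–2.
U+D07F6 → 4-byte form F3 90 9F B6 at offsets 3–6.
U+DC00E → 4-byte form F3 9C 80 8E at offsets 7–10.
Offset 8 falls in char 3's range; it's byte 2 of F3 9C 80 8E = 0x9C.

0x9C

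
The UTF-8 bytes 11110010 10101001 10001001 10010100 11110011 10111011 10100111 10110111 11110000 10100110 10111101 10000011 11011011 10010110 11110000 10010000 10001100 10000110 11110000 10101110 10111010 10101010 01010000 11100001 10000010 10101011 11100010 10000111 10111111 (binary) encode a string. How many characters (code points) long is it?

9

Byte at offset 0: 0xF2 = 11110010 → 4-byte char (#1). Advance 4.
Byte at offset 4: 0xF3 = 11110011 → 4-byte char (#2). Advance 4.
Byte at offset 8: 0xF0 = 11110000 → 4-byte char (#3). Advance 4.
Byte at offset 12: 0xDB = 11011011 → 2-byte char (#4). Advance 2.
Byte at offset 14: 0xF0 = 11110000 → 4-byte char (#5). Advance 4.
Byte at offset 18: 0xF0 = 11110000 → 4-byte char (#6). Advance 4.
Byte at offset 22: 0x50 = 01010000 → 1-byte char (#7). Advance 1.
Byte at offset 23: 0xE1 = 11100001 → 3-byte char (#8). Advance 3.
Byte at offset 26: 0xE2 = 11100010 → 3-byte char (#9). Advance 3.
Reached end at offset 29 after 9 code points.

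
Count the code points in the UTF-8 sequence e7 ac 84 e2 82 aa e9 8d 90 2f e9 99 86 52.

Byte at offset 0: 0xE7 = 11100111 → 3-byte char (#1). Advance 3.
Byte at offset 3: 0xE2 = 11100010 → 3-byte char (#2). Advance 3.
Byte at offset 6: 0xE9 = 11101001 → 3-byte char (#3). Advance 3.
Byte at offset 9: 0x2F = 00101111 → 1-byte char (#4). Advance 1.
Byte at offset 10: 0xE9 = 11101001 → 3-byte char (#5). Advance 3.
Byte at offset 13: 0x52 = 01010010 → 1-byte char (#6). Advance 1.
Reached end at offset 14 after 6 code points.

6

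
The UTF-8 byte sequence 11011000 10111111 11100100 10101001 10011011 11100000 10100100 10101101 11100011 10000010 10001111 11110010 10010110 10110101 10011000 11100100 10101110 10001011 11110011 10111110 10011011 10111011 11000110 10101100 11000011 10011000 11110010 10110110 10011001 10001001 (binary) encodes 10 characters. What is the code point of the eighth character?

U+01AC

Offset 0: leading byte 0xD8 = 11011000 → 2-byte char #1 = D8 BF.
Offset 2: leading byte 0xE4 = 11100100 → 3-byte char #2 = E4 A9 9B.
Offset 5: leading byte 0xE0 = 11100000 → 3-byte char #3 = E0 A4 AD.
Offset 8: leading byte 0xE3 = 11100011 → 3-byte char #4 = E3 82 8F.
Offset 11: leading byte 0xF2 = 11110010 → 4-byte char #5 = F2 96 B5 98.
Offset 15: leading byte 0xE4 = 11100100 → 3-byte char #6 = E4 AE 8B.
Offset 18: leading byte 0xF3 = 11110011 → 4-byte char #7 = F3 BE 9B BB.
Offset 22: leading byte 0xC6 = 11000110 → 2-byte char #8 = C6 AC.
Leading byte 0xC6 = 11000110 matches 110xxxxx → 2-byte sequence.
Byte 1: 0xC6 = 11000110, payload 00110 (5 bits).
Byte 2: 0xAC = 10101100 (10xxxxxx ✓), payload 101100.
Concatenate: 00110101100 = 0x1AC (11 bits → U+01AC).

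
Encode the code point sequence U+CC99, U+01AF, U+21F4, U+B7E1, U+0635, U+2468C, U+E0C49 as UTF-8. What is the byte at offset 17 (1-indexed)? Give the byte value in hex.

0x8C

1-indexed offset 17 is 0-indexed offset 16.
U+CC99 → 3-byte form EC B2 99 at offsets 0–2.
U+01AF → 2-byte form C6 AF at offsets 3–4.
U+21F4 → 3-byte form E2 87 B4 at offsets 5–7.
U+B7E1 → 3-byte form EB 9F A1 at offsets 8–10.
U+0635 → 2-byte form D8 B5 at offsets 11–12.
U+2468C → 4-byte form F0 A4 9A 8C at offsets 13–16.
Offset 16 falls in char 6's range; it's byte 4 of F0 A4 9A 8C = 0x8C.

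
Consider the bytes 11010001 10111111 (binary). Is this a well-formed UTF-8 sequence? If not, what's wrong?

Leading byte 0xD1 = 11010001 → 2-byte form.
Continuation bytes 0xBF=10111111 all match 10xxxxxx.
Decoded value 0x47F is ≥ 0x80 (shortest form) and not a surrogate.

valid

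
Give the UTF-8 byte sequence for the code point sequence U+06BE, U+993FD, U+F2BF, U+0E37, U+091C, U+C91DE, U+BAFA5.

DA BE F2 99 8F BD EF 8A BF E0 B8 B7 E0 A4 9C F3 89 87 9E F2 BA BE A5

U+06BE: 2-byte form → DA BE.
U+993FD: 4-byte form → F2 99 8F BD.
U+F2BF: 3-byte form → EF 8A BF.
U+0E37: 3-byte form → E0 B8 B7.
U+091C: 3-byte form → E0 A4 9C.
U+C91DE: 4-byte form → F3 89 87 9E.
U+BAFA5: 4-byte form → F2 BA BE A5.
Concatenated (23 bytes): DA BE F2 99 8F BD EF 8A BF E0 B8 B7 E0 A4 9C F3 89 87 9E F2 BA BE A5.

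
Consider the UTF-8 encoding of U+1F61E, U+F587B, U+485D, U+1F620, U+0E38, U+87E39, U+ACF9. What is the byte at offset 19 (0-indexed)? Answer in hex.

U+1F61E → 4-byte form F0 9F 98 9E at offsets 0–3.
U+F587B → 4-byte form F3 B5 A1 BB at offsets 4–7.
U+485D → 3-byte form E4 A1 9D at offsets 8–10.
U+1F620 → 4-byte form F0 9F 98 A0 at offsets 11–14.
U+0E38 → 3-byte form E0 B8 B8 at offsets 15–17.
U+87E39 → 4-byte form F2 87 B8 B9 at offsets 18–21.
Offset 19 falls in char 6's range; it's byte 2 of F2 87 B8 B9 = 0x87.

0x87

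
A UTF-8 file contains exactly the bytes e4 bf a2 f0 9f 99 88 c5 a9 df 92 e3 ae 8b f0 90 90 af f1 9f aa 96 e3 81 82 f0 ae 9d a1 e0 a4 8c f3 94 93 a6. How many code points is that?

11

Byte at offset 0: 0xE4 = 11100100 → 3-byte char (#1). Advance 3.
Byte at offset 3: 0xF0 = 11110000 → 4-byte char (#2). Advance 4.
Byte at offset 7: 0xC5 = 11000101 → 2-byte char (#3). Advance 2.
Byte at offset 9: 0xDF = 11011111 → 2-byte char (#4). Advance 2.
Byte at offset 11: 0xE3 = 11100011 → 3-byte char (#5). Advance 3.
Byte at offset 14: 0xF0 = 11110000 → 4-byte char (#6). Advance 4.
Byte at offset 18: 0xF1 = 11110001 → 4-byte char (#7). Advance 4.
Byte at offset 22: 0xE3 = 11100011 → 3-byte char (#8). Advance 3.
Byte at offset 25: 0xF0 = 11110000 → 4-byte char (#9). Advance 4.
Byte at offset 29: 0xE0 = 11100000 → 3-byte char (#10). Advance 3.
Byte at offset 32: 0xF3 = 11110011 → 4-byte char (#11). Advance 4.
Reached end at offset 36 after 11 code points.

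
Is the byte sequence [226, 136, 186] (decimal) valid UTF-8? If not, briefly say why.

Leading byte 0xE2 = 11100010 → 3-byte form.
Continuation bytes 0x88=10001000, 0xBA=10111010 all match 10xxxxxx.
Decoded value 0x223A is ≥ 0x800 (shortest form) and not a surrogate.

valid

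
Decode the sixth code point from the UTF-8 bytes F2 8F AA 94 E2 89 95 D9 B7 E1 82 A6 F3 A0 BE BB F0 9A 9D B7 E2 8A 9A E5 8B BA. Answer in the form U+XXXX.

U+1A777

Offset 0: leading byte 0xF2 = 11110010 → 4-byte char #1 = F2 8F AA 94.
Offset 4: leading byte 0xE2 = 11100010 → 3-byte char #2 = E2 89 95.
Offset 7: leading byte 0xD9 = 11011001 → 2-byte char #3 = D9 B7.
Offset 9: leading byte 0xE1 = 11100001 → 3-byte char #4 = E1 82 A6.
Offset 12: leading byte 0xF3 = 11110011 → 4-byte char #5 = F3 A0 BE BB.
Offset 16: leading byte 0xF0 = 11110000 → 4-byte char #6 = F0 9A 9D B7.
Leading byte 0xF0 = 11110000 matches 11110xxx → 4-byte sequence.
Byte 1: 0xF0 = 11110000, payload 000 (3 bits).
Byte 2: 0x9A = 10011010 (10xxxxxx ✓), payload 011010.
Byte 3: 0x9D = 10011101 (10xxxxxx ✓), payload 011101.
Byte 4: 0xB7 = 10110111 (10xxxxxx ✓), payload 110111.
Concatenate: 000011010011101110111 = 0x1A777 (21 bits → U+1A777).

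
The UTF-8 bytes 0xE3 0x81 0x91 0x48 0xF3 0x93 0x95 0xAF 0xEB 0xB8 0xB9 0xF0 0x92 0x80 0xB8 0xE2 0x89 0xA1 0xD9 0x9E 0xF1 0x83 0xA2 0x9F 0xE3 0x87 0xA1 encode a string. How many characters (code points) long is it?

Byte at offset 0: 0xE3 = 11100011 → 3-byte char (#1). Advance 3.
Byte at offset 3: 0x48 = 01001000 → 1-byte char (#2). Advance 1.
Byte at offset 4: 0xF3 = 11110011 → 4-byte char (#3). Advance 4.
Byte at offset 8: 0xEB = 11101011 → 3-byte char (#4). Advance 3.
Byte at offset 11: 0xF0 = 11110000 → 4-byte char (#5). Advance 4.
Byte at offset 15: 0xE2 = 11100010 → 3-byte char (#6). Advance 3.
Byte at offset 18: 0xD9 = 11011001 → 2-byte char (#7). Advance 2.
Byte at offset 20: 0xF1 = 11110001 → 4-byte char (#8). Advance 4.
Byte at offset 24: 0xE3 = 11100011 → 3-byte char (#9). Advance 3.
Reached end at offset 27 after 9 code points.

9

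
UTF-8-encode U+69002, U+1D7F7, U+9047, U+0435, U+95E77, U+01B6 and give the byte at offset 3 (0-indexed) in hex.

0x82

U+69002 → 4-byte form F1 A9 80 82 at offsets 0–3.
Offset 3 falls in char 1's range; it's byte 4 of F1 A9 80 82 = 0x82.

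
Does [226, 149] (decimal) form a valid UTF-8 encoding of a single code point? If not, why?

invalid (sequence truncated)

Leading byte 0xE2 = 11100010 → 3-byte form, but only 2 bytes are present.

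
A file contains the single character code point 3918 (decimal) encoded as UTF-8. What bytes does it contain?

E0 BD 8E

U+0F4E = 0xF4E = 3918 decimal. In range U+0800–U+FFFF → 3-byte form: 1110xxxx 10xxxxxx 10xxxxxx.
Binary (16 bits): 0000111101001110.
Split 4+6+6: 0000 | 111101 | 001110.
Byte 1: 11100000 = 0xE0.
Byte 2: 10111101 = 0xBD.
Byte 3: 10001110 = 0x8E.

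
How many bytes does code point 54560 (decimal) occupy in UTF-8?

3

U+D520 = 0xD520. UTF-8 uses 1 byte below 0x80, 2 below 0x800, 3 below 0x10000, 4 up to 0x10FFFF. 0xD520 is in U+0800–U+FFFF → 3 bytes.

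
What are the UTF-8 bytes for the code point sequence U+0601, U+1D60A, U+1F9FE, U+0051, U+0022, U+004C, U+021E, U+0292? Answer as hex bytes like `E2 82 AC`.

U+0601: 2-byte form → D8 81.
U+1D60A: 4-byte form → F0 9D 98 8A.
U+1F9FE: 4-byte form → F0 9F A7 BE.
U+0051: 1-byte form → 51.
U+0022: 1-byte form → 22.
U+004C: 1-byte form → 4C.
U+021E: 2-byte form → C8 9E.
U+0292: 2-byte form → CA 92.
Concatenated (17 bytes): D8 81 F0 9D 98 8A F0 9F A7 BE 51 22 4C C8 9E CA 92.

D8 81 F0 9D 98 8A F0 9F A7 BE 51 22 4C C8 9E CA 92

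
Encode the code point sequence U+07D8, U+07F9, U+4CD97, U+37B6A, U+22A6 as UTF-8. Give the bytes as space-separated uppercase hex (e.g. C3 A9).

DF 98 DF B9 F1 8C B6 97 F0 B7 AD AA E2 8A A6

U+07D8: 2-byte form → DF 98.
U+07F9: 2-byte form → DF B9.
U+4CD97: 4-byte form → F1 8C B6 97.
U+37B6A: 4-byte form → F0 B7 AD AA.
U+22A6: 3-byte form → E2 8A A6.
Concatenated (15 bytes): DF 98 DF B9 F1 8C B6 97 F0 B7 AD AA E2 8A A6.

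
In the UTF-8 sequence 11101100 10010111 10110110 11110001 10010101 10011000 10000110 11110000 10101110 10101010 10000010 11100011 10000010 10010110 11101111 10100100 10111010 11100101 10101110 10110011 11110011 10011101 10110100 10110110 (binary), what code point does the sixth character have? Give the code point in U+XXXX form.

U+5BB3

Offset 0: leading byte 0xEC = 11101100 → 3-byte char #1 = EC 97 B6.
Offset 3: leading byte 0xF1 = 11110001 → 4-byte char #2 = F1 95 98 86.
Offset 7: leading byte 0xF0 = 11110000 → 4-byte char #3 = F0 AE AA 82.
Offset 11: leading byte 0xE3 = 11100011 → 3-byte char #4 = E3 82 96.
Offset 14: leading byte 0xEF = 11101111 → 3-byte char #5 = EF A4 BA.
Offset 17: leading byte 0xE5 = 11100101 → 3-byte char #6 = E5 AE B3.
Leading byte 0xE5 = 11100101 matches 1110xxxx → 3-byte sequence.
Byte 1: 0xE5 = 11100101, payload 0101 (4 bits).
Byte 2: 0xAE = 10101110 (10xxxxxx ✓), payload 101110.
Byte 3: 0xB3 = 10110011 (10xxxxxx ✓), payload 110011.
Concatenate: 0101101110110011 = 0x5BB3 (16 bits → U+5BB3).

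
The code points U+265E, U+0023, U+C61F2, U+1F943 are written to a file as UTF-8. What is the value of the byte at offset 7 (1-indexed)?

1-indexed offset 7 is 0-indexed offset 6.
U+265E → 3-byte form E2 99 9E at offsets 0–2.
U+0023 → 1-byte form 23 at offsets 3–3.
U+C61F2 → 4-byte form F3 86 87 B2 at offsets 4–7.
Offset 6 falls in char 3's range; it's byte 3 of F3 86 87 B2 = 0x87.

0x87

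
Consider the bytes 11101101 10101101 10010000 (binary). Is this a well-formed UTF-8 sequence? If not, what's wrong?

Structurally a 3-byte sequence; payload = 0xDB50.
But 0xDB50 is in U+D800–U+DFFF, the surrogate range. Surrogates are not Unicode scalar values and are forbidden in UTF-8.

invalid (encodes a surrogate (U+D800–U+DFFF))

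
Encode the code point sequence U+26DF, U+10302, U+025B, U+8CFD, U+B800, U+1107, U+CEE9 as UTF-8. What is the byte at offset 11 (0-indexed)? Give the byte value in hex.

0xBD

U+26DF → 3-byte form E2 9B 9F at offsets 0–2.
U+10302 → 4-byte form F0 90 8C 82 at offsets 3–6.
U+025B → 2-byte form C9 9B at offsets 7–8.
U+8CFD → 3-byte form E8 B3 BD at offsets 9–11.
Offset 11 falls in char 4's range; it's byte 3 of E8 B3 BD = 0xBD.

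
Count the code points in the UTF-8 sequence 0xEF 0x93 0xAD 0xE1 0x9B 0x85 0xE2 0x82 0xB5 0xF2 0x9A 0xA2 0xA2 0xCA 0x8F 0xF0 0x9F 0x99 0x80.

6

Byte at offset 0: 0xEF = 11101111 → 3-byte char (#1). Advance 3.
Byte at offset 3: 0xE1 = 11100001 → 3-byte char (#2). Advance 3.
Byte at offset 6: 0xE2 = 11100010 → 3-byte char (#3). Advance 3.
Byte at offset 9: 0xF2 = 11110010 → 4-byte char (#4). Advance 4.
Byte at offset 13: 0xCA = 11001010 → 2-byte char (#5). Advance 2.
Byte at offset 15: 0xF0 = 11110000 → 4-byte char (#6). Advance 4.
Reached end at offset 19 after 6 code points.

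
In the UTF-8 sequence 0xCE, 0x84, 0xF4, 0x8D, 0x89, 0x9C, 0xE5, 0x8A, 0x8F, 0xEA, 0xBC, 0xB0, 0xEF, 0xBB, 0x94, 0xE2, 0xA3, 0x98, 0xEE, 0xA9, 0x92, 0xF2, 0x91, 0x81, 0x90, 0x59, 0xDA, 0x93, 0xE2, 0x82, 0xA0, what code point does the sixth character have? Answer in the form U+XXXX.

U+28D8

Offset 0: leading byte 0xCE = 11001110 → 2-byte char #1 = CE 84.
Offset 2: leading byte 0xF4 = 11110100 → 4-byte char #2 = F4 8D 89 9C.
Offset 6: leading byte 0xE5 = 11100101 → 3-byte char #3 = E5 8A 8F.
Offset 9: leading byte 0xEA = 11101010 → 3-byte char #4 = EA BC B0.
Offset 12: leading byte 0xEF = 11101111 → 3-byte char #5 = EF BB 94.
Offset 15: leading byte 0xE2 = 11100010 → 3-byte char #6 = E2 A3 98.
Leading byte 0xE2 = 11100010 matches 1110xxxx → 3-byte sequence.
Byte 1: 0xE2 = 11100010, payload 0010 (4 bits).
Byte 2: 0xA3 = 10100011 (10xxxxxx ✓), payload 100011.
Byte 3: 0x98 = 10011000 (10xxxxxx ✓), payload 011000.
Concatenate: 0010100011011000 = 0x28D8 (16 bits → U+28D8).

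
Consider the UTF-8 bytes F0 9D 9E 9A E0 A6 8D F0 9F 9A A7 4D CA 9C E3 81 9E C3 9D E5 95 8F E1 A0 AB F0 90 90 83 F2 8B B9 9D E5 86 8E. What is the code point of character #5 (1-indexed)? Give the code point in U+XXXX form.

Offset 0: leading byte 0xF0 = 11110000 → 4-byte char #1 = F0 9D 9E 9A.
Offset 4: leading byte 0xE0 = 11100000 → 3-byte char #2 = E0 A6 8D.
Offset 7: leading byte 0xF0 = 11110000 → 4-byte char #3 = F0 9F 9A A7.
Offset 11: leading byte 0x4D = 01001101 → 1-byte char #4 = 4D.
Offset 12: leading byte 0xCA = 11001010 → 2-byte char #5 = CA 9C.
Leading byte 0xCA = 11001010 matches 110xxxxx → 2-byte sequence.
Byte 1: 0xCA = 11001010, payload 01010 (5 bits).
Byte 2: 0x9C = 10011100 (10xxxxxx ✓), payload 011100.
Concatenate: 01010011100 = 0x29C (11 bits → U+029C).

U+029C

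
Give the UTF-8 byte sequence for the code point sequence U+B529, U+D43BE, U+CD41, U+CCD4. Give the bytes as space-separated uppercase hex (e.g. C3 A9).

U+B529: 3-byte form → EB 94 A9.
U+D43BE: 4-byte form → F3 94 8E BE.
U+CD41: 3-byte form → EC B5 81.
U+CCD4: 3-byte form → EC B3 94.
Concatenated (13 bytes): EB 94 A9 F3 94 8E BE EC B5 81 EC B3 94.

EB 94 A9 F3 94 8E BE EC B5 81 EC B3 94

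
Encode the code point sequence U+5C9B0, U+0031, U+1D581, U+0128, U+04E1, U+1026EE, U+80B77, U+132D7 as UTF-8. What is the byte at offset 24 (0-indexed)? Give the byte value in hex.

U+5C9B0 → 4-byte form F1 9C A6 B0 at offsets 0–3.
U+0031 → 1-byte form 31 at offsets 4–4.
U+1D581 → 4-byte form F0 9D 96 81 at offsets 5–8.
U+0128 → 2-byte form C4 A8 at offsets 9–10.
U+04E1 → 2-byte form D3 A1 at offsets 11–12.
U+1026EE → 4-byte form F4 82 9B AE at offsets 13–16.
U+80B77 → 4-byte form F2 80 AD B7 at offsets 17–20.
U+132D7 → 4-byte form F0 93 8B 97 at offsets 21–24.
Offset 24 falls in char 8's range; it's byte 4 of F0 93 8B 97 = 0x97.

0x97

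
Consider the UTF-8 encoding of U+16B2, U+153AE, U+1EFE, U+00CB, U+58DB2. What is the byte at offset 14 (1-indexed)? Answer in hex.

0x98

1-indexed offset 14 is 0-indexed offset 13.
U+16B2 → 3-byte form E1 9A B2 at offsets 0–2.
U+153AE → 4-byte form F0 95 8E AE at offsets 3–6.
U+1EFE → 3-byte form E1 BB BE at offsets 7–9.
U+00CB → 2-byte form C3 8B at offsets 10–11.
U+58DB2 → 4-byte form F1 98 B6 B2 at offsets 12–15.
Offset 13 falls in char 5's range; it's byte 2 of F1 98 B6 B2 = 0x98.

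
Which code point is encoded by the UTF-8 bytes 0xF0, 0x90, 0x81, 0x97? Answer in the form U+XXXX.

Leading byte 0xF0 = 11110000 matches 11110xxx → 4-byte sequence.
Byte 1: 0xF0 = 11110000, payload 000 (3 bits).
Byte 2: 0x90 = 10010000 (10xxxxxx ✓), payload 010000.
Byte 3: 0x81 = 10000001 (10xxxxxx ✓), payload 000001.
Byte 4: 0x97 = 10010111 (10xxxxxx ✓), payload 010111.
Concatenate: 000010000000001010111 = 0x10057 (21 bits → U+10057).

U+10057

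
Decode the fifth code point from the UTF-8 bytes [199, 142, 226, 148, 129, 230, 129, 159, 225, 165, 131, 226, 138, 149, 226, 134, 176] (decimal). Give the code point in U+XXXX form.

Offset 0: leading byte 0xC7 = 11000111 → 2-byte char #1 = C7 8E.
Offset 2: leading byte 0xE2 = 11100010 → 3-byte char #2 = E2 94 81.
Offset 5: leading byte 0xE6 = 11100110 → 3-byte char #3 = E6 81 9F.
Offset 8: leading byte 0xE1 = 11100001 → 3-byte char #4 = E1 A5 83.
Offset 11: leading byte 0xE2 = 11100010 → 3-byte char #5 = E2 8A 95.
Leading byte 0xE2 = 11100010 matches 1110xxxx → 3-byte sequence.
Byte 1: 0xE2 = 11100010, payload 0010 (4 bits).
Byte 2: 0x8A = 10001010 (10xxxxxx ✓), payload 001010.
Byte 3: 0x95 = 10010101 (10xxxxxx ✓), payload 010101.
Concatenate: 0010001010010101 = 0x2295 (16 bits → U+2295).

U+2295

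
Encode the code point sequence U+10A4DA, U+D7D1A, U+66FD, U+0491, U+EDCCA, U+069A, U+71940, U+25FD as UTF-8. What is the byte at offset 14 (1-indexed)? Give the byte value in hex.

1-indexed offset 14 is 0-indexed offset 13.
U+10A4DA → 4-byte form F4 8A 93 9A at offsets 0–3.
U+D7D1A → 4-byte form F3 97 B4 9A at offsets 4–7.
U+66FD → 3-byte form E6 9B BD at offsets 8–10.
U+0491 → 2-byte form D2 91 at offsets 11–12.
U+EDCCA → 4-byte form F3 AD B3 8A at offsets 13–16.
Offset 13 falls in char 5's range; it's byte 1 of F3 AD B3 8A = 0xF3.

0xF3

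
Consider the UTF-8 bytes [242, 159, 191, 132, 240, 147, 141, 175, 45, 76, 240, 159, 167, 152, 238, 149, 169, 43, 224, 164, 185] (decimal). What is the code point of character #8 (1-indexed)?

U+0939

Offset 0: leading byte 0xF2 = 11110010 → 4-byte char #1 = F2 9F BF 84.
Offset 4: leading byte 0xF0 = 11110000 → 4-byte char #2 = F0 93 8D AF.
Offset 8: leading byte 0x2D = 00101101 → 1-byte char #3 = 2D.
Offset 9: leading byte 0x4C = 01001100 → 1-byte char #4 = 4C.
Offset 10: leading byte 0xF0 = 11110000 → 4-byte char #5 = F0 9F A7 98.
Offset 14: leading byte 0xEE = 11101110 → 3-byte char #6 = EE 95 A9.
Offset 17: leading byte 0x2B = 00101011 → 1-byte char #7 = 2B.
Offset 18: leading byte 0xE0 = 11100000 → 3-byte char #8 = E0 A4 B9.
Leading byte 0xE0 = 11100000 matches 1110xxxx → 3-byte sequence.
Byte 1: 0xE0 = 11100000, payload 0000 (4 bits).
Byte 2: 0xA4 = 10100100 (10xxxxxx ✓), payload 100100.
Byte 3: 0xB9 = 10111001 (10xxxxxx ✓), payload 111001.
Concatenate: 0000100100111001 = 0x939 (16 bits → U+0939).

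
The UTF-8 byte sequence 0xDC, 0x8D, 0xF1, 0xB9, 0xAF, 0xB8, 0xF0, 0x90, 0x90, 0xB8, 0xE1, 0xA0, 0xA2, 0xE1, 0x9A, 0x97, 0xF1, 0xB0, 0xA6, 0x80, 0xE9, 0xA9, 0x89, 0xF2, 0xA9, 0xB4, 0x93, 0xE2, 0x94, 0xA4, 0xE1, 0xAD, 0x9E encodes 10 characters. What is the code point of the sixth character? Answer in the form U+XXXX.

Offset 0: leading byte 0xDC = 11011100 → 2-byte char #1 = DC 8D.
Offset 2: leading byte 0xF1 = 11110001 → 4-byte char #2 = F1 B9 AF B8.
Offset 6: leading byte 0xF0 = 11110000 → 4-byte char #3 = F0 90 90 B8.
Offset 10: leading byte 0xE1 = 11100001 → 3-byte char #4 = E1 A0 A2.
Offset 13: leading byte 0xE1 = 11100001 → 3-byte char #5 = E1 9A 97.
Offset 16: leading byte 0xF1 = 11110001 → 4-byte char #6 = F1 B0 A6 80.
Leading byte 0xF1 = 11110001 matches 11110xxx → 4-byte sequence.
Byte 1: 0xF1 = 11110001, payload 001 (3 bits).
Byte 2: 0xB0 = 10110000 (10xxxxxx ✓), payload 110000.
Byte 3: 0xA6 = 10100110 (10xxxxxx ✓), payload 100110.
Byte 4: 0x80 = 10000000 (10xxxxxx ✓), payload 000000.
Concatenate: 001110000100110000000 = 0x70980 (21 bits → U+70980).

U+70980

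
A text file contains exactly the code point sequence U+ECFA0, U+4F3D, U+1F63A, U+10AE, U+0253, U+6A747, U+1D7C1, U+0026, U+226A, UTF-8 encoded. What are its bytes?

U+ECFA0: 4-byte form → F3 AC BE A0.
U+4F3D: 3-byte form → E4 BC BD.
U+1F63A: 4-byte form → F0 9F 98 BA.
U+10AE: 3-byte form → E1 82 AE.
U+0253: 2-byte form → C9 93.
U+6A747: 4-byte form → F1 AA 9D 87.
U+1D7C1: 4-byte form → F0 9D 9F 81.
U+0026: 1-byte form → 26.
U+226A: 3-byte form → E2 89 AA.
Concatenated (28 bytes): F3 AC BE A0 E4 BC BD F0 9F 98 BA E1 82 AE C9 93 F1 AA 9D 87 F0 9D 9F 81 26 E2 89 AA.

F3 AC BE A0 E4 BC BD F0 9F 98 BA E1 82 AE C9 93 F1 AA 9D 87 F0 9D 9F 81 26 E2 89 AA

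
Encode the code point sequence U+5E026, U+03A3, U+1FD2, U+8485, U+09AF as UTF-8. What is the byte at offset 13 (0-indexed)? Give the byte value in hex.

0xA6

U+5E026 → 4-byte form F1 9E 80 A6 at offsets 0–3.
U+03A3 → 2-byte form CE A3 at offsets 4–5.
U+1FD2 → 3-byte form E1 BF 92 at offsets 6–8.
U+8485 → 3-byte form E8 92 85 at offsets 9–11.
U+09AF → 3-byte form E0 A6 AF at offsets 12–14.
Offset 13 falls in char 5's range; it's byte 2 of E0 A6 AF = 0xA6.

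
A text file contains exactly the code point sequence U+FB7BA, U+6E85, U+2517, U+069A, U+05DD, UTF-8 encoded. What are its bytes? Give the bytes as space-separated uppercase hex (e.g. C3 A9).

F3 BB 9E BA E6 BA 85 E2 94 97 DA 9A D7 9D

U+FB7BA: 4-byte form → F3 BB 9E BA.
U+6E85: 3-byte form → E6 BA 85.
U+2517: 3-byte form → E2 94 97.
U+069A: 2-byte form → DA 9A.
U+05DD: 2-byte form → D7 9D.
Concatenated (14 bytes): F3 BB 9E BA E6 BA 85 E2 94 97 DA 9A D7 9D.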